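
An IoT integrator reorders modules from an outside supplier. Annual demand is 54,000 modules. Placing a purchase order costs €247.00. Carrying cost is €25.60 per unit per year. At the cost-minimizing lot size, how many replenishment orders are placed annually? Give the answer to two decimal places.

EOQ = √(2DS/H) = √(2 × 54,000 × 247 / 25.6) ≈ 1020.80.
Orders per year = D / Q* = 54,000 / 1020.80 ≈ 52.900.

N ≈ 52.90 orders per year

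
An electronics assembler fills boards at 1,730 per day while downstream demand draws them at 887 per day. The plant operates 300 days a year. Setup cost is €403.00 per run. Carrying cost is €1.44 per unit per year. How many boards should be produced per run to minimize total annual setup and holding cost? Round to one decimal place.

Q* ≈ 17,483.1 boards

Annual demand D = 887 × 300 = 266,100.
Production build-up factor (1 − d/p) = 1 − 887/1,730 = 0.4873.
Q* = √(2DS / (H(1 − d/p))) = √(2 × 266,100 × 403 / (1.44 × 0.4873)).
= √(214,476,600 / 0.7017) ≈ 17483.081.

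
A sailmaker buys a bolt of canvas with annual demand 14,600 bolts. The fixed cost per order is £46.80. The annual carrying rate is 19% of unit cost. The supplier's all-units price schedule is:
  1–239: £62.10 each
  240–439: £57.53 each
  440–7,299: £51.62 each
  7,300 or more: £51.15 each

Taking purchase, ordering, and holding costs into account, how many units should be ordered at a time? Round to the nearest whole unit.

Q* ≈ 440 bolts

Holding cost per unit per year at price C is H = 0.19·C.
Evaluate total cost at each tier's feasible EOQ or, if the EOQ is below the tier, at the tier's minimum quantity.
Tier 1 (£62.10): EOQ = 340.3 exceeds tier's upper bound 239, so this tier is dominated.
EOQ at £57.53 = 353.6 (feasible in tier 2): TC = 14,600×£57.53 + (14,600/353.6)×46.8 + (353.6/2)×0.19×£57.53 = £843,802.90.
EOQ at £51.62 = 373.3 < 440, so use break Q=440: TC = 14,600×£51.62 + (14,600/440.0)×46.8 + (440.0/2)×0.19×£51.62 = £757,362.63.
EOQ at £51.15 = 375.0 < 7300, so use break Q=7300: TC = 14,600×£51.15 + (14,600/7300.0)×46.8 + (7300.0/2)×0.19×£51.15 = £782,356.12.
Lowest total cost is £757,362.63 at Q = 440.0.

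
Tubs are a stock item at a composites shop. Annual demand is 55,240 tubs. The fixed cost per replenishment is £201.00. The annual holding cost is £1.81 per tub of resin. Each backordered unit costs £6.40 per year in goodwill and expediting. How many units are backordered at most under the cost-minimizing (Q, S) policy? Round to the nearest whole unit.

With planned backorders, Q* = √(2DS/H) · √((H+B)/B).
√(2DS/H) = √(2 × 55,240 × 201 / 1.81) = 3502.681.
√((H+B)/B) = √((1.81+6.4)/6.4) = 1.1326.
Q* ≈ 3967.182.
S* = Q* · H/(H+B) = 3967.182 × 1.81/8.21 ≈ 874.616.

S* ≈ 875 tubs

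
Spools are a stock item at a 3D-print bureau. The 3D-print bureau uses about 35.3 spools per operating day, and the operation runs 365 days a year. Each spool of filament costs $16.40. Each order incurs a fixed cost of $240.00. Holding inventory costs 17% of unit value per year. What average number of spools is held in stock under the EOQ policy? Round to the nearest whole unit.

Annual demand D = 35.3 × 365 = 12,884.5.
Holding cost H = 0.17 × $16.40 = $2.7880 per unit per year.
The optimal lot size = √(2DS/H) = √(2 × 12,884.5 × 240 / 2.788) ≈ 1489.39.
Average inventory = Q*/2 ≈ 1489.39 / 2 = 744.694.

Average inventory ≈ 745 spools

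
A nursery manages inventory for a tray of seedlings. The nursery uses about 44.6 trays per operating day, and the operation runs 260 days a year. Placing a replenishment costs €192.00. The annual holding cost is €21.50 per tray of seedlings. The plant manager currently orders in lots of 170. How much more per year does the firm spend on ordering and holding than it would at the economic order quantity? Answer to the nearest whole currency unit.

Extra cost ≈ €5,140 per year

Annual demand D = 44.6 × 260 = 11,596.
EOQ = √(2DS/H) = √(2 × 11,596 × 192 / 21.5) ≈ 455.09.
Cost at Q* = (D/Q*)S + (Q*/2)H = √(2DSH) ≈ €9,784.51.
Cost at Q = 170: (11,596/170)×192 + (170/2)×21.5 = €13,096.66 + €1,827.50 = €14,924.16.
Excess = €14,924.16 − €9,784.51 = €5,139.65.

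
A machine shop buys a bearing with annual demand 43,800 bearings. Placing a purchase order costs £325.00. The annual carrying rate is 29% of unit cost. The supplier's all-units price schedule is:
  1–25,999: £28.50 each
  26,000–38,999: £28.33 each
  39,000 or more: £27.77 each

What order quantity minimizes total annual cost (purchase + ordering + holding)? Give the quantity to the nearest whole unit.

Q* ≈ 1,856 bearings

Holding cost per unit per year at price C is H = 0.29·C.
For each price level, check whether its EOQ is feasible; otherwise the best quantity at that price is the breakpoint.
EOQ at £28.50 = 1856.0 (feasible in tier 1): TC = 43,800×£28.50 + (43,800/1856.0)×325 + (1856.0/2)×0.29×£28.50 = £1,263,639.64.
EOQ at £28.33 = 1861.5 < 26000, so use break Q=26000: TC = 43,800×£28.33 + (43,800/26000.0)×325 + (26000.0/2)×0.29×£28.33 = £1,348,205.60.
EOQ at £27.77 = 1880.2 < 39000, so use break Q=39000: TC = 43,800×£27.77 + (43,800/39000.0)×325 + (39000.0/2)×0.29×£27.77 = £1,373,730.35.
Lowest total cost is £1,263,639.64 at Q = 1856.0.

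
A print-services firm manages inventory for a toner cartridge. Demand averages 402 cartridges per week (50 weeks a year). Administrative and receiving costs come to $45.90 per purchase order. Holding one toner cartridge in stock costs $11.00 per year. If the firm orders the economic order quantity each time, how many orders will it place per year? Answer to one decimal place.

Annual demand D = 402 × 50 = 20,100.
Q* = √(2DS/H) = √(2 × 20,100 × 45.9 / 11) ≈ 409.57.
Orders per year = D / Q* = 20,100 / 409.57 ≈ 49.076.

N ≈ 49.1 orders per year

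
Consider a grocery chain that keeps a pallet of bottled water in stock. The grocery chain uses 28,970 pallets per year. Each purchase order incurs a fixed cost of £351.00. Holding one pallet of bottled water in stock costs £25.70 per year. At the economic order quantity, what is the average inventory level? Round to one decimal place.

EOQ = √(2DS/H) = √(2 × 28,970 × 351 / 25.7) ≈ 889.56.
Average inventory = Q*/2 ≈ 889.56 / 2 = 444.781.

Average inventory ≈ 444.8 pallets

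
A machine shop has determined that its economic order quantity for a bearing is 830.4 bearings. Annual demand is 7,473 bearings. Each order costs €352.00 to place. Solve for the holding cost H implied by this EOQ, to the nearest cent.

Squaring Q* = √(2DS/H) gives Q*² = 2DS/H.
From Q* = √(2DS/H): H = 2DS / Q*² = 2 × 7,473 × 352 / 830.4² = 7.6294.

H ≈ €7.63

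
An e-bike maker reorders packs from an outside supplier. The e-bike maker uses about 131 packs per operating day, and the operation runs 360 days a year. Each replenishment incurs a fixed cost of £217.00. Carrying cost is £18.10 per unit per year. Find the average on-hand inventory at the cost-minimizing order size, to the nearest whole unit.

Average inventory ≈ 532 packs

Annual demand D = 131 × 360 = 47,160.
Q* = √(2DS/H) = √(2 × 47,160 × 217 / 18.1) ≈ 1063.39.
Average inventory = Q*/2 ≈ 1063.39 / 2 = 531.695.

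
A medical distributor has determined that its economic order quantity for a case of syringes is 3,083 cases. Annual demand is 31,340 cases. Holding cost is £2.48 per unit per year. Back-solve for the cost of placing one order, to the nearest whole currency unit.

S ≈ £376

Invert the EOQ relation Q*² = 2DS/H.
From Q* = √(2DS/H): S = Q*²H / (2D) = 3,083² × 2.48 / (2 × 31,340) = 376.0709.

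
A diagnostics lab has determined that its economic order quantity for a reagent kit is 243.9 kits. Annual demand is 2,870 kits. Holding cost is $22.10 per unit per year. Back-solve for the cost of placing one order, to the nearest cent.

The basic EOQ model gives Q* = √(2DS/H); rearrange for the unknown.
From Q* = √(2DS/H): S = Q*²H / (2D) = 243.9² × 22.1 / (2 × 2,870) = 229.0361.

S ≈ $229.04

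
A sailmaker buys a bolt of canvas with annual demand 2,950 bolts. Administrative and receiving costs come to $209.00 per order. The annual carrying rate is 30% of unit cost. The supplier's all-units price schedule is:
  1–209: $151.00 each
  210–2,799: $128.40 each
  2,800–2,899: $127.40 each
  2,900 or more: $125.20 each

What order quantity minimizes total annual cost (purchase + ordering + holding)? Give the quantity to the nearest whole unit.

Holding cost per unit per year at price C is H = 0.30·C.
Evaluate total cost at each tier's feasible EOQ or, if the EOQ is below the tier, at the tier's minimum quantity.
EOQ at $151.00 = 165.0 (feasible in tier 1): TC = 2,950×$151.00 + (2,950/165.0)×209 + (165.0/2)×0.30×$151.00 = $452,923.92.
EOQ at $128.40 = 178.9 < 210, so use break Q=210: TC = 2,950×$128.40 + (2,950/210.0)×209 + (210.0/2)×0.30×$128.40 = $385,760.55.
EOQ at $127.40 = 179.6 < 2800, so use break Q=2800: TC = 2,950×$127.40 + (2,950/2800.0)×209 + (2800.0/2)×0.30×$127.40 = $429,558.20.
EOQ at $125.20 = 181.2 < 2900, so use break Q=2900: TC = 2,950×$125.20 + (2,950/2900.0)×209 + (2900.0/2)×0.30×$125.20 = $424,014.60.
Lowest total cost is $385,760.55 at Q = 210.0.

Q* ≈ 210 bolts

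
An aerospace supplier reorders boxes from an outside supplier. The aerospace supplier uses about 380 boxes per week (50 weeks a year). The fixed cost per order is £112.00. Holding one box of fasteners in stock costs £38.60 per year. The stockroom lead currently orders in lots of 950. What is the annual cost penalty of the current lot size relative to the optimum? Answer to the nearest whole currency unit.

Annual demand D = 380 × 50 = 19,000.
EOQ = √(2DS/H) = √(2 × 19,000 × 112 / 38.6) ≈ 332.05.
Cost at Q* = (D/Q*)S + (Q*/2)H = √(2DSH) ≈ £12,817.24.
Cost at Q = 950: (19,000/950)×112 + (950/2)×38.6 = £2,240.00 + £18,335.00 = £20,575.00.
Excess = £20,575.00 − £12,817.24 = £7,757.76.

Extra cost ≈ £7,758 per year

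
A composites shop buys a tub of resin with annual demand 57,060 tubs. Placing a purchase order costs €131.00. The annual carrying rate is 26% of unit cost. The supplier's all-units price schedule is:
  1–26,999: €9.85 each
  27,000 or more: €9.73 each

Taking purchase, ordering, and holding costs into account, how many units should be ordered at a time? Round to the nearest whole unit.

Holding cost per unit per year at price C is H = 0.26·C.
For each price level, check whether its EOQ is feasible; otherwise the best quantity at that price is the breakpoint.
EOQ at €9.85 = 2416.1 (feasible in tier 1): TC = 57,060×€9.85 + (57,060/2416.1)×131 + (2416.1/2)×0.26×€9.85 = €568,228.59.
EOQ at €9.73 = 2430.9 < 27000, so use break Q=27000: TC = 57,060×€9.73 + (57,060/27000.0)×131 + (27000.0/2)×0.26×€9.73 = €589,622.95.
Lowest total cost is €568,228.59 at Q = 2416.1.

Q* ≈ 2,416 tubs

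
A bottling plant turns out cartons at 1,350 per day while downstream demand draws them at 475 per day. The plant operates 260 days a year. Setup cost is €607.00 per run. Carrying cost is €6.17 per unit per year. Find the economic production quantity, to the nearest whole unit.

Q* ≈ 6,123 cartons

Annual demand D = 475 × 260 = 123,500.
Production build-up factor (1 − d/p) = 1 − 475/1,350 = 0.6481.
Q* = √(2DS / (H(1 − d/p))) = √(2 × 123,500 × 607 / (6.17 × 0.6481)).
= √(149,929,000 / 3.9991) ≈ 6122.984.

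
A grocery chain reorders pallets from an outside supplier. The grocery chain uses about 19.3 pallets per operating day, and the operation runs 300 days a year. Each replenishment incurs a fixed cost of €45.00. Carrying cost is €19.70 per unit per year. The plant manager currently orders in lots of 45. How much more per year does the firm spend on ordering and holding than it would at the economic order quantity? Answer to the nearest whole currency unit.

Extra cost ≈ €3,029 per year

Annual demand D = 19.3 × 300 = 5,790.
EOQ = √(2DS/H) = √(2 × 5,790 × 45 / 19.7) ≈ 162.64.
Cost at Q* = (D/Q*)S + (Q*/2)H = √(2DSH) ≈ €3,204.01.
Cost at Q = 45: (5,790/45)×45 + (45/2)×19.7 = €5,790.00 + €443.25 = €6,233.25.
Excess = €6,233.25 − €3,204.01 = €3,029.24.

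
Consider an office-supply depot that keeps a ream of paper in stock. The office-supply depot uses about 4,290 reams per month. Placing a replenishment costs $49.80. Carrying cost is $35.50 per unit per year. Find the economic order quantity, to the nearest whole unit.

Q* ≈ 380 reams

Annual demand D = 4,290 × 12 = 51,480.
EOQ = √(2DS / H) = √(2 × 51,480 × 49.8 / 35.5).
= √(5,127,408 / 35.5) = √144,434.0282 ≈ 380.045.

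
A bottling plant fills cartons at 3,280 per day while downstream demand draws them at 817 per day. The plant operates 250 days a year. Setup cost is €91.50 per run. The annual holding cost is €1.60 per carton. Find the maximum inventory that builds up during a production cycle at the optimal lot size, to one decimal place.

Annual demand D = 817 × 250 = 204,250.
Production build-up factor (1 − d/p) = 1 − 817/3,280 = 0.7509.
Q* = √(2DS / (H(1 − d/p))) = √(2 × 204,250 × 91.5 / (1.6 × 0.7509)).
= √(37,377,750 / 1.2015) ≈ 5577.651.
Maximum inventory = Q*(1 − d/p) = 5577.651 × 0.7509 ≈ 4188.339.

I_max ≈ 4,188.3 cartons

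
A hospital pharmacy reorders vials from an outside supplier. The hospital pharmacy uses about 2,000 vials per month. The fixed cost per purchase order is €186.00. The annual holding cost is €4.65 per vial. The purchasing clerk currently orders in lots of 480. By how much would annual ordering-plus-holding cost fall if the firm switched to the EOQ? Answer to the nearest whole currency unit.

Extra cost ≈ €3,973 per year

Annual demand D = 2,000 × 12 = 24,000.
EOQ = √(2DS/H) = √(2 × 24,000 × 186 / 4.65) ≈ 1385.64.
Cost at Q* = (D/Q*)S + (Q*/2)H = √(2DSH) ≈ €6,443.23.
Cost at Q = 480: (24,000/480)×186 + (480/2)×4.65 = €9,300.00 + €1,116.00 = €10,416.00.
Excess = €10,416.00 − €6,443.23 = €3,972.77.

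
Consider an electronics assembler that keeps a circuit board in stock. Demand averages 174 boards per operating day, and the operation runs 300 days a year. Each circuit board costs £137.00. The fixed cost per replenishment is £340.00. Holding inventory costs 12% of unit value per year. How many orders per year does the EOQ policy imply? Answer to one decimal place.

N ≈ 35.5 orders per year

Annual demand D = 174 × 300 = 52,200.
Holding cost H = 0.12 × £137.00 = £16.4400 per unit per year.
EOQ = √(2DS/H) = √(2 × 52,200 × 340 / 16.44) ≈ 1469.40.
Orders per year = D / Q* = 52,200 / 1469.40 ≈ 35.525.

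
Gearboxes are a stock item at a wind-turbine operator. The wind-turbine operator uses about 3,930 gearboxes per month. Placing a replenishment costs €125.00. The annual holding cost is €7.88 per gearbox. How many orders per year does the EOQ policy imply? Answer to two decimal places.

Annual demand D = 3,930 × 12 = 47,160.
The optimal lot size = √(2DS/H) = √(2 × 47,160 × 125 / 7.88) ≈ 1223.19.
Orders per year = D / Q* = 47,160 / 1223.19 ≈ 38.555.

N ≈ 38.55 orders per year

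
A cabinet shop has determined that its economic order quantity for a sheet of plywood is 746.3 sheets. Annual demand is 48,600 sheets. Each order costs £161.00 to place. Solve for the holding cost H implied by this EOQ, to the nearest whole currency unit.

H ≈ £28

Squaring Q* = √(2DS/H) gives Q*² = 2DS/H.
From Q* = √(2DS/H): H = 2DS / Q*² = 2 × 48,600 × 161 / 746.3² = 28.0973.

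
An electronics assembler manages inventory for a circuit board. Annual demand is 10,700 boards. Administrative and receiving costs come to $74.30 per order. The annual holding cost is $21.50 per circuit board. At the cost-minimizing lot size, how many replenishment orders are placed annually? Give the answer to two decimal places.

N ≈ 39.35 orders per year

EOQ = √(2DS/H) = √(2 × 10,700 × 74.3 / 21.5) ≈ 271.95.
Orders per year = D / Q* = 10,700 / 271.95 ≈ 39.346.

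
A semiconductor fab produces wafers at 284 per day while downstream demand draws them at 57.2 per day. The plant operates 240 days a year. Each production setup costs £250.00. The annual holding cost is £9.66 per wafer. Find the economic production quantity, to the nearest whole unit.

Q* ≈ 943 wafers

Annual demand D = 57.2 × 240 = 13,728.
Production build-up factor (1 − d/p) = 1 − 57.2/284 = 0.7986.
Q* = √(2DS / (H(1 − d/p))) = √(2 × 13,728 × 250 / (9.66 × 0.7986)).
= √(6,864,000 / 7.7144) ≈ 943.274.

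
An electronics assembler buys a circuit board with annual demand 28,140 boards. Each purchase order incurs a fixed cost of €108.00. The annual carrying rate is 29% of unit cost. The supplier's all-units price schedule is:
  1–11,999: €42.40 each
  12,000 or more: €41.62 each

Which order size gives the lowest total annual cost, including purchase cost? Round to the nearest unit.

Holding cost per unit per year at price C is H = 0.29·C.
For each price level, check whether its EOQ is feasible; otherwise the best quantity at that price is the breakpoint.
EOQ at €42.40 = 703.1 (feasible in tier 1): TC = 28,140×€42.40 + (28,140/703.1)×108 + (703.1/2)×0.29×€42.40 = €1,201,781.12.
EOQ at €41.62 = 709.6 < 12000, so use break Q=12000: TC = 28,140×€41.62 + (28,140/12000.0)×108 + (12000.0/2)×0.29×€41.62 = €1,243,858.86.
Lowest total cost is €1,201,781.12 at Q = 703.1.

Q* ≈ 703 boards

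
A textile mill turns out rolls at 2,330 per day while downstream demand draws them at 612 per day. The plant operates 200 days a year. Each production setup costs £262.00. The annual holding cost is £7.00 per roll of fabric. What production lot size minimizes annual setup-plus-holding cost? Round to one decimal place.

Annual demand D = 612 × 200 = 122,400.
Production build-up factor (1 − d/p) = 1 − 612/2,330 = 0.7373.
Q* = √(2DS / (H(1 − d/p))) = √(2 × 122,400 × 262 / (7 × 0.7373)).
= √(64,137,600 / 5.1614) ≈ 3525.118.

Q* ≈ 3,525.1 rolls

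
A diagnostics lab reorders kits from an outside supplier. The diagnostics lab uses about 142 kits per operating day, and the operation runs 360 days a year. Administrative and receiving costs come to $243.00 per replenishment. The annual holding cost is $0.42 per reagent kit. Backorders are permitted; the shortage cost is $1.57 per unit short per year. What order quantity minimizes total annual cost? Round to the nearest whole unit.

Annual demand D = 142 × 360 = 51,120.
With planned backorders, Q* = √(2DS/H) · √((H+B)/B).
√(2DS/H) = √(2 × 51,120 × 243 / 0.42) = 7691.108.
√((H+B)/B) = √((0.42+1.57)/1.57) = 1.1258.
Q* ≈ 8658.958.

Q* ≈ 8,659 kits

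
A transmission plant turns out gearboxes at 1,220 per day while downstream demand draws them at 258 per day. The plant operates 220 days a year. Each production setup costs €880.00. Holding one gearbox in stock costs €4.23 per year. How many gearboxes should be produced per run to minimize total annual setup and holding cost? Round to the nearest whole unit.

Q* ≈ 5,473 gearboxes

Annual demand D = 258 × 220 = 56,760.
Production build-up factor (1 − d/p) = 1 − 258/1,220 = 0.7885.
Q* = √(2DS / (H(1 − d/p))) = √(2 × 56,760 × 880 / (4.23 × 0.7885)).
= √(99,897,600 / 3.3355) ≈ 5472.676.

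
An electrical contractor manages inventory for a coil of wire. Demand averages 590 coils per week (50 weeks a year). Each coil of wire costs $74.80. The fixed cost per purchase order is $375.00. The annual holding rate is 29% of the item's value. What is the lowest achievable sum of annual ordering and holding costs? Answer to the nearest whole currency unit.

Annual demand D = 590 × 50 = 29,500.
Holding cost H = 0.29 × $74.80 = $21.6920 per unit per year.
Q* = √(2DS/H) = √(2 × 29,500 × 375 / 21.692) ≈ 1009.93.
At the optimum the two cost components are equal, so total cost = 2·(Q*/2)H = Q*·H.
Minimum total = √(2DSH) = √(2 × 29,500 × 375 × 21.692) ≈ 21907.430.

TC* ≈ $21,907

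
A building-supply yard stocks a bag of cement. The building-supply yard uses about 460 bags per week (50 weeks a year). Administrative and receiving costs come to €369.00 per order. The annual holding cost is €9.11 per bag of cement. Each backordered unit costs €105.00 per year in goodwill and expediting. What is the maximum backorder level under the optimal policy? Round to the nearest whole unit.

S* ≈ 114 bags

Annual demand D = 460 × 50 = 23,000.
With planned backorders, Q* = √(2DS/H) · √((H+B)/B).
√(2DS/H) = √(2 × 23,000 × 369 / 9.11) = 1365.001.
√((H+B)/B) = √((9.11+105)/105) = 1.0425.
Q* ≈ 1422.984.
S* = Q* · H/(H+B) = 1422.984 × 9.11/114.11 ≈ 113.604.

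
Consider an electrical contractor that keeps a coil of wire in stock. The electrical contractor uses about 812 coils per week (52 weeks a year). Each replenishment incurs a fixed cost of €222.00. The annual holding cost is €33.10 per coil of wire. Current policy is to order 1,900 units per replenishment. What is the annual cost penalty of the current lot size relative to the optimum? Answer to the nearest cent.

Annual demand D = 812 × 52 = 42,224.
EOQ = √(2DS/H) = √(2 × 42,224 × 222 / 33.1) ≈ 752.59.
Cost at Q* = (D/Q*)S + (Q*/2)H = √(2DSH) ≈ €24,910.66.
Cost at Q = 1,900: (42,224/1,900)×222 + (1,900/2)×33.1 = €4,933.54 + €31,445.00 = €36,378.54.
Excess = €36,378.54 − €24,910.66 = €11,467.88.

Extra cost ≈ €11,467.88 per year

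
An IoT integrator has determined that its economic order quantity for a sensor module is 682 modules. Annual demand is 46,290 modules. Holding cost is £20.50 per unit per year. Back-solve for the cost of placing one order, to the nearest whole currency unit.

S ≈ £103

Invert the EOQ relation Q*² = 2DS/H.
From Q* = √(2DS/H): S = Q*²H / (2D) = 682² × 20.5 / (2 × 46,290) = 102.9925.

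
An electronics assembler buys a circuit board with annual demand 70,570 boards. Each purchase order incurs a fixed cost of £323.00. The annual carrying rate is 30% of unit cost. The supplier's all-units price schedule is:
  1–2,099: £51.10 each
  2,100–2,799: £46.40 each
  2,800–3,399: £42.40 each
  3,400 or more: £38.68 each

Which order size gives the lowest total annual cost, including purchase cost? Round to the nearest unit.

Holding cost per unit per year at price C is H = 0.30·C.
For each price level, check whether its EOQ is feasible; otherwise the best quantity at that price is the breakpoint.
EOQ at £51.10 = 1724.5 (feasible in tier 1): TC = 70,570×£51.10 + (70,570/1724.5)×323 + (1724.5/2)×0.30×£51.10 = £3,632,563.10.
EOQ at £46.40 = 1809.7 < 2100, so use break Q=2100: TC = 70,570×£46.40 + (70,570/2100.0)×323 + (2100.0/2)×0.30×£46.40 = £3,299,918.34.
EOQ at £42.40 = 1893.1 < 2800, so use break Q=2800: TC = 70,570×£42.40 + (70,570/2800.0)×323 + (2800.0/2)×0.30×£42.40 = £3,018,116.75.
EOQ at £38.68 = 1982.1 < 3400, so use break Q=3400: TC = 70,570×£38.68 + (70,570/3400.0)×323 + (3400.0/2)×0.30×£38.68 = £2,756,078.55.
Lowest total cost is £2,756,078.55 at Q = 3400.0.

Q* ≈ 3,400 boards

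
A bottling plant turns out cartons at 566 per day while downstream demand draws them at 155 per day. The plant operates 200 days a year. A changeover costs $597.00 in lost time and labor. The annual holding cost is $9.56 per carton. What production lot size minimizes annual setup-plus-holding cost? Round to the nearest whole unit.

Annual demand D = 155 × 200 = 31,000.
Production build-up factor (1 − d/p) = 1 − 155/566 = 0.7261.
Q* = √(2DS / (H(1 − d/p))) = √(2 × 31,000 × 597 / (9.56 × 0.7261)).
= √(37,014,000 / 6.942) ≈ 2309.093.

Q* ≈ 2,309 cartons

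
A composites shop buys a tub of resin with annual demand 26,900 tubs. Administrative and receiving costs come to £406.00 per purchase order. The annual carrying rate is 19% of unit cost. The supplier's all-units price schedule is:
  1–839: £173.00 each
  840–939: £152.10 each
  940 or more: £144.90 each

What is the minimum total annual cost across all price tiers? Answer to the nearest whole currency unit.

Holding cost per unit per year at price C is H = 0.19·C.
Evaluate total cost at each tier's feasible EOQ or, if the EOQ is below the tier, at the tier's minimum quantity.
EOQ at £173.00 = 815.2 (feasible in tier 1): TC = 26,900×£173.00 + (26,900/815.2)×406 + (815.2/2)×0.19×£173.00 = £4,680,495.02.
EOQ at £152.10 = 869.4 (feasible in tier 2): TC = 26,900×£152.10 + (26,900/869.4)×406 + (869.4/2)×0.19×£152.10 = £4,116,614.39.
EOQ at £144.90 = 890.7 < 940, so use break Q=940: TC = 26,900×£144.90 + (26,900/940.0)×406 + (940.0/2)×0.19×£144.90 = £3,922,368.08.
Lowest total cost among the candidates is at Q = 940.0.

TC* ≈ £3,922,368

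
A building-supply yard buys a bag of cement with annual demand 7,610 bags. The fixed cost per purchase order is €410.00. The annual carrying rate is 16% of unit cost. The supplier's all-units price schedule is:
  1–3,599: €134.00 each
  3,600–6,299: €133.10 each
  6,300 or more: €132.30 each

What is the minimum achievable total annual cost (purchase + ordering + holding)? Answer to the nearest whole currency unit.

Holding cost per unit per year at price C is H = 0.16·C.
Evaluate total cost at each tier's feasible EOQ or, if the EOQ is below the tier, at the tier's minimum quantity.
EOQ at €134.00 = 539.5 (feasible in tier 1): TC = 7,610×€134.00 + (7,610/539.5)×410 + (539.5/2)×0.16×€134.00 = €1,031,306.76.
EOQ at €133.10 = 541.3 < 3600, so use break Q=3600: TC = 7,610×€133.10 + (7,610/3600.0)×410 + (3600.0/2)×0.16×€133.10 = €1,052,090.49.
EOQ at €132.30 = 542.9 < 6300, so use break Q=6300: TC = 7,610×€132.30 + (7,610/6300.0)×410 + (6300.0/2)×0.16×€132.30 = €1,073,977.45.
Lowest total cost among the candidates is at Q = 539.5.

TC* ≈ €1,031,307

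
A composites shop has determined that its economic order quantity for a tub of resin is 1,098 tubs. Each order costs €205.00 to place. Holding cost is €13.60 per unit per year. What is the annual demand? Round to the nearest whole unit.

Squaring Q* = √(2DS/H) gives Q*² = 2DS/H.
From Q* = √(2DS/H): D = Q*²H / (2S) = 1,098² × 13.6 / (2 × 205) = 39990.767.

D ≈ 39,991 tubs per year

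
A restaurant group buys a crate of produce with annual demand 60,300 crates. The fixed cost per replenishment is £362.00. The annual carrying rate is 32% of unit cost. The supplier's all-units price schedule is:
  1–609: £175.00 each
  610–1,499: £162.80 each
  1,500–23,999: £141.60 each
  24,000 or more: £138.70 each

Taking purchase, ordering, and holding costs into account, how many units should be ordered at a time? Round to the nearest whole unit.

Holding cost per unit per year at price C is H = 0.32·C.
Candidates are each tier's EOQ (if it falls in that tier) and each price-break quantity.
Tier 1 (£175.00): EOQ = 882.9 exceeds tier's upper bound 609, so this tier is dominated.
EOQ at £162.80 = 915.4 (feasible in tier 2): TC = 60,300×£162.80 + (60,300/915.4)×362 + (915.4/2)×0.32×£162.80 = £9,864,530.31.
EOQ at £141.60 = 981.6 < 1500, so use break Q=1500: TC = 60,300×£141.60 + (60,300/1500.0)×362 + (1500.0/2)×0.32×£141.60 = £8,587,016.40.
EOQ at £138.70 = 991.8 < 24000, so use break Q=24000: TC = 60,300×£138.70 + (60,300/24000.0)×362 + (24000.0/2)×0.32×£138.70 = £8,897,127.52.
Lowest total cost is £8,587,016.40 at Q = 1500.0.

Q* ≈ 1,500 crates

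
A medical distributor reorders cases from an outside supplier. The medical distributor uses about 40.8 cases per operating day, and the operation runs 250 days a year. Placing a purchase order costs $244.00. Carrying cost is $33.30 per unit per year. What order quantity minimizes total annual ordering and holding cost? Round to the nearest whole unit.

Q* ≈ 387 cases

Annual demand D = 40.8 × 250 = 10,200.
EOQ = √(2DS / H) = √(2 × 10,200 × 244 / 33.3).
= √(4,977,600 / 33.3) = √149,477.4775 ≈ 386.623.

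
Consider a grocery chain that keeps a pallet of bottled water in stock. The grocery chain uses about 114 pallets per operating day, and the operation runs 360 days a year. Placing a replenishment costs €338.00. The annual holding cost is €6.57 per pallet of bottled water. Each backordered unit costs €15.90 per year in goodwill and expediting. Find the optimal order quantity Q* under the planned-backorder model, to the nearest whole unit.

Q* ≈ 2,443 pallets

Annual demand D = 114 × 360 = 41,040.
With planned backorders, Q* = √(2DS/H) · √((H+B)/B).
√(2DS/H) = √(2 × 41,040 × 338 / 6.57) = 2054.917.
√((H+B)/B) = √((6.57+15.9)/15.9) = 1.1888.
Q* ≈ 2442.853.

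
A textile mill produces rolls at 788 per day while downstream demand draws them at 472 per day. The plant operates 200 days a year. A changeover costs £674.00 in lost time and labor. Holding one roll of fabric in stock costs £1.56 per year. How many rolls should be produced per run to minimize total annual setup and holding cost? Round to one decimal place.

Q* ≈ 14,262.3 rolls

Annual demand D = 472 × 200 = 94,400.
Production build-up factor (1 − d/p) = 1 − 472/788 = 0.4010.
Q* = √(2DS / (H(1 − d/p))) = √(2 × 94,400 × 674 / (1.56 × 0.4010)).
= √(127,251,200 / 0.6256) ≈ 14262.255.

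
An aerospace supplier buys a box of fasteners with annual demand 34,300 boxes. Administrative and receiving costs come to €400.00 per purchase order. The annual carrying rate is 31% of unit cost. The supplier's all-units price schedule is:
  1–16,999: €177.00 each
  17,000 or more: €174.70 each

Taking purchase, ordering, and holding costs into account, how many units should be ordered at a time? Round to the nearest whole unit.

Q* ≈ 707 boxes

Holding cost per unit per year at price C is H = 0.31·C.
Candidates are each tier's EOQ (if it falls in that tier) and each price-break quantity.
EOQ at €177.00 = 707.2 (feasible in tier 1): TC = 34,300×€177.00 + (34,300/707.2)×400 + (707.2/2)×0.31×€177.00 = €6,109,902.48.
EOQ at €174.70 = 711.8 < 17000, so use break Q=17000: TC = 34,300×€174.70 + (34,300/17000.0)×400 + (17000.0/2)×0.31×€174.70 = €6,453,351.56.
Lowest total cost is €6,109,902.48 at Q = 707.2.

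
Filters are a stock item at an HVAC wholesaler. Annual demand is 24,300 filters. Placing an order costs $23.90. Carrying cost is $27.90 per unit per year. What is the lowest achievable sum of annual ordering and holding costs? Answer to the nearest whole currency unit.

EOQ = √(2DS/H) = √(2 × 24,300 × 23.9 / 27.9) ≈ 204.04.
At Q*, ordering cost (D/Q*)S equals holding cost (Q*/2)H, each = √(DSH/2).
Minimum total = √(2DSH) = √(2 × 24,300 × 23.9 × 27.9) ≈ 5692.712.

TC* ≈ $5,693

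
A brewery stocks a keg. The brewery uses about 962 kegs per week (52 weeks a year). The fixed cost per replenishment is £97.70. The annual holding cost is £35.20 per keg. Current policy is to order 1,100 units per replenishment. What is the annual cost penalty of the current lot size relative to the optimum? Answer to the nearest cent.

Extra cost ≈ £5,253.94 per year

Annual demand D = 962 × 52 = 50,024.
EOQ = √(2DS/H) = √(2 × 50,024 × 97.7 / 35.2) ≈ 526.96.
Cost at Q* = (D/Q*)S + (Q*/2)H = √(2DSH) ≈ £18,549.10.
Cost at Q = 1,100: (50,024/1,100)×97.7 + (1,100/2)×35.2 = £4,443.04 + £19,360.00 = £23,803.04.
Excess = £23,803.04 − £18,549.10 = £5,253.94.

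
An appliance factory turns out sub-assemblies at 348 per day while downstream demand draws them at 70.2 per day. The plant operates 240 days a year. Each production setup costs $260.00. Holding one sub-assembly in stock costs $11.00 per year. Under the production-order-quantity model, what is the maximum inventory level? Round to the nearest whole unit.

I_max ≈ 797 sub-assemblies

Annual demand D = 70.2 × 240 = 16,848.
Production build-up factor (1 − d/p) = 1 − 70.2/348 = 0.7983.
Q* = √(2DS / (H(1 − d/p))) = √(2 × 16,848 × 260 / (11 × 0.7983)).
= √(8,760,960 / 8.781) ≈ 998.856.
Maximum inventory = Q*(1 − d/p) = 998.856 × 0.7983 ≈ 797.363.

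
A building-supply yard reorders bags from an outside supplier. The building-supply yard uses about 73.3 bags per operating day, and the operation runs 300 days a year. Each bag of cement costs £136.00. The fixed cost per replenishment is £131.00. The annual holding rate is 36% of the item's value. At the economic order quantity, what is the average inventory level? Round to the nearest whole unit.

Annual demand D = 73.3 × 300 = 21,990.
Holding cost H = 0.36 × £136.00 = £48.9600 per unit per year.
The optimal lot size = √(2DS/H) = √(2 × 21,990 × 131 / 48.96) ≈ 343.04.
Average inventory = Q*/2 ≈ 343.04 / 2 = 171.519.

Average inventory ≈ 172 bags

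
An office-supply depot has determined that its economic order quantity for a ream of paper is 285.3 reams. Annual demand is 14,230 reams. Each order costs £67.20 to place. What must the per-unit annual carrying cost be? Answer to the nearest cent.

H ≈ £23.50

Invert the EOQ relation Q*² = 2DS/H.
From Q* = √(2DS/H): H = 2DS / Q*² = 2 × 14,230 × 67.2 / 285.3² = 23.4964.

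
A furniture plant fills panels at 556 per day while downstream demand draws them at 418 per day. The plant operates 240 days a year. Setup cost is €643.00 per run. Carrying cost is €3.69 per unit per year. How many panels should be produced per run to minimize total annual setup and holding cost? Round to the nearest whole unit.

Annual demand D = 418 × 240 = 100,320.
Production build-up factor (1 − d/p) = 1 − 418/556 = 0.2482.
Q* = √(2DS / (H(1 − d/p))) = √(2 × 100,320 × 643 / (3.69 × 0.2482)).
= √(129,011,520 / 0.9159) ≈ 11868.584.

Q* ≈ 11,869 panels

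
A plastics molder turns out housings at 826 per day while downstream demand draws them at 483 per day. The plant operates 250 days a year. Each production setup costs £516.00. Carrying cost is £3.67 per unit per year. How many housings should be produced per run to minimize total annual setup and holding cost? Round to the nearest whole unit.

Q* ≈ 9,043 housings

Annual demand D = 483 × 250 = 120,750.
Production build-up factor (1 − d/p) = 1 − 483/826 = 0.4153.
Q* = √(2DS / (H(1 − d/p))) = √(2 × 120,750 × 516 / (3.67 × 0.4153)).
= √(124,614,000 / 1.524) ≈ 9042.601.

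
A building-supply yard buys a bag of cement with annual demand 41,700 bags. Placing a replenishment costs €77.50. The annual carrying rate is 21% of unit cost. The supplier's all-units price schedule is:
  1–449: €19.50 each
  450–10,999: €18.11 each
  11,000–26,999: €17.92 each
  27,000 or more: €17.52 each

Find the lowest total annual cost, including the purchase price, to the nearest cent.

Holding cost per unit per year at price C is H = 0.21·C.
Evaluate total cost at each tier's feasible EOQ or, if the EOQ is below the tier, at the tier's minimum quantity.
Tier 1 (€19.50): EOQ = 1256.3 exceeds tier's upper bound 449, so this tier is dominated.
EOQ at €18.11 = 1303.7 (feasible in tier 2): TC = 41,700×€18.11 + (41,700/1303.7)×77.5 + (1303.7/2)×0.21×€18.11 = €760,144.96.
EOQ at €17.92 = 1310.6 < 11000, so use break Q=11000: TC = 41,700×€17.92 + (41,700/11000.0)×77.5 + (11000.0/2)×0.21×€17.92 = €768,255.40.
EOQ at €17.52 = 1325.4 < 27000, so use break Q=27000: TC = 41,700×€17.52 + (41,700/27000.0)×77.5 + (27000.0/2)×0.21×€17.52 = €780,372.89.
Lowest total cost among the candidates is at Q = 1303.7.

TC* ≈ €760,144.96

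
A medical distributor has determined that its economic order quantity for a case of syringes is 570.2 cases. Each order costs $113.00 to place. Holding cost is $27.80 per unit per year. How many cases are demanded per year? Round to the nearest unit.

D ≈ 39,994 cases per year

The basic EOQ model gives Q* = √(2DS/H); rearrange for the unknown.
From Q* = √(2DS/H): D = Q*²H / (2S) = 570.2² × 27.8 / (2 × 113) = 39993.626.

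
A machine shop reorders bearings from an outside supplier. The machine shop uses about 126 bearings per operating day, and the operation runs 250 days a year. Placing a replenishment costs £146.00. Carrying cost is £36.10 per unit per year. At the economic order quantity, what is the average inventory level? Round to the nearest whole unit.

Average inventory ≈ 252 bearings

Annual demand D = 126 × 250 = 31,500.
The optimal lot size = √(2DS/H) = √(2 × 31,500 × 146 / 36.1) ≈ 504.77.
Average inventory = Q*/2 ≈ 504.77 / 2 = 252.385.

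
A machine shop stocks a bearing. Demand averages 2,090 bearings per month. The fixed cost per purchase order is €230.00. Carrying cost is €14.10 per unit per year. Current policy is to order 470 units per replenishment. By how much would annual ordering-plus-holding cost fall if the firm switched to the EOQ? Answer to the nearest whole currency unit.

Extra cost ≈ €2,833 per year

Annual demand D = 2,090 × 12 = 25,080.
EOQ = √(2DS/H) = √(2 × 25,080 × 230 / 14.1) ≈ 904.55.
Cost at Q* = (D/Q*)S + (Q*/2)H = √(2DSH) ≈ €12,754.17.
Cost at Q = 470: (25,080/470)×230 + (470/2)×14.1 = €12,273.19 + €3,313.50 = €15,586.69.
Excess = €15,586.69 − €12,754.17 = €2,832.52.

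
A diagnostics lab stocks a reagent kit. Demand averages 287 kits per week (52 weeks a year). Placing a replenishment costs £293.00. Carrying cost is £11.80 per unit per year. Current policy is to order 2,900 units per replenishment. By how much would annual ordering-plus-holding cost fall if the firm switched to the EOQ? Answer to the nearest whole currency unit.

Annual demand D = 287 × 52 = 14,924.
EOQ = √(2DS/H) = √(2 × 14,924 × 293 / 11.8) ≈ 860.90.
Cost at Q* = (D/Q*)S + (Q*/2)H = √(2DSH) ≈ £10,158.57.
Cost at Q = 2,900: (14,924/2,900)×293 + (2,900/2)×11.8 = £1,507.84 + £17,110.00 = £18,617.84.
Excess = £18,617.84 − £10,158.57 = £8,459.27.

Extra cost ≈ £8,459 per year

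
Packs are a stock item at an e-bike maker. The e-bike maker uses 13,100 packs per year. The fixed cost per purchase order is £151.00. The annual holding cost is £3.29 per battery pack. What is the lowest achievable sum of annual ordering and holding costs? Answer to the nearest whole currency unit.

EOQ = √(2DS/H) = √(2 × 13,100 × 151 / 3.29) ≈ 1096.58.
At Q*, ordering cost (D/Q*)S equals holding cost (Q*/2)H, each = √(DSH/2).
Minimum total = √(2DSH) = √(2 × 13,100 × 151 × 3.29) ≈ 3607.755.

TC* ≈ £3,608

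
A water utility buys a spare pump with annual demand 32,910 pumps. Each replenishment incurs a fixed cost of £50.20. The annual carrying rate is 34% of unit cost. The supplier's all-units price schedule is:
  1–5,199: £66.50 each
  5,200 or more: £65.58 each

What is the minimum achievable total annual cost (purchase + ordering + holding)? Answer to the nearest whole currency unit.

Holding cost per unit per year at price C is H = 0.34·C.
For each price level, check whether its EOQ is feasible; otherwise the best quantity at that price is the breakpoint.
EOQ at £66.50 = 382.3 (feasible in tier 1): TC = 32,910×£66.50 + (32,910/382.3)×50.2 + (382.3/2)×0.34×£66.50 = £2,197,158.33.
EOQ at £65.58 = 385.0 < 5200, so use break Q=5200: TC = 32,910×£65.58 + (32,910/5200.0)×50.2 + (5200.0/2)×0.34×£65.58 = £2,216,528.23.
Lowest total cost among the candidates is at Q = 382.3.

TC* ≈ £2,197,158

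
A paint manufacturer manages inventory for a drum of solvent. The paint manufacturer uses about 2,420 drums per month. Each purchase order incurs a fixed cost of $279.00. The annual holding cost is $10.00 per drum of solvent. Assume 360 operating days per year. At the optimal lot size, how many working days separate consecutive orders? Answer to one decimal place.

T ≈ 15.8 days

Annual demand D = 2,420 × 12 = 29,040.
EOQ = √(2DS/H) = √(2 × 29,040 × 279 / 10) ≈ 1272.96.
Cycle time = Q*/D × 360 = 1272.96 / 29,040 × 360 ≈ 15.781 days.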